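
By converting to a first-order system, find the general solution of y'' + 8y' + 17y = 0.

Let x_1 = y, x_2 = y'. Then x_1' = x_2 and x_2' = -17x_1 - 8x_2.
A = [[0,1],[-17,-8]]; det(A-λI) = λ^2 + 8λ + 17.
Eigenvalues λ = -4 ± i.

y(t) = c_1e^(-4t)cos(t) + c_2e^(-4t)sin(t)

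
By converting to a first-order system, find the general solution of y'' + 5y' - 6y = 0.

Let x_1 = y, x_2 = y'. Then x_1' = x_2 and x_2' = 6x_1 - 5x_2.
A = [[0,1],[6,-5]]; det(A-λI) = λ^2 + 5λ - 6.
Eigenvalues λ = 1, -6 with eigenvectors (1,1), (1,-6).

y(t) = c_1e^(t) + c_2e^(-6t)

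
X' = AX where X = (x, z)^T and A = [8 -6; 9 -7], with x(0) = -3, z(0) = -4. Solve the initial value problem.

Coefficient matrix A = [[8, -6], [9, -7]].
Characteristic polynomial det(A - λI) = λ^2 - λ - 2 = 0.
Eigenvalues λ = -1, 2.
For λ=-1: (A-λI) row 1 is [9, -6], so an eigenvector is (-2, -3).
For λ=2: (A-λI) row 1 is [6, -6], so an eigenvector is (-1, -1).
General solution: c_1e^(-t)(-2,-3) + c_2e^(2t)(-1,-1).
Applying x(0)=-3, z(0)=-4 gives c_1=1, c_2=1.

x(t) = -e^(2t) - 2e^(-t), z(t) = -e^(2t) - 3e^(-t)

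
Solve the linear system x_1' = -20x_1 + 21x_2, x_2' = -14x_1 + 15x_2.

x_1(t) = -c_1e^(t) + 3c_2e^(-6t), x_2(t) = -c_1e^(t) + 2c_2e^(-6t)

Coefficient matrix A = [[-20, 21], [-14, 15]].
Characteristic polynomial det(A - λI) = λ^2 + 5λ - 6 = 0.
Eigenvalues λ = 1, -6.
For λ=1: (A-λI) row 1 is [-21, 21], so an eigenvector is (-1, -1).
For λ=-6: (A-λI) row 1 is [-14, 21], so an eigenvector is (3, 2).
General solution: c_1e^(t)(-1,-1) + c_2e^(-6t)(3,2).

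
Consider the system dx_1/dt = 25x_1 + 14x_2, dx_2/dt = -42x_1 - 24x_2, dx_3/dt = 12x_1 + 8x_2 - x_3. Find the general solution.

x_1(t) = K_1e^(-3t) + 2K_2e^(4t), x_2(t) = -2K_1e^(-3t) - 3K_2e^(4t), x_3(t) = 2K_1e^(-3t) + K_3e^(-t)

Coefficient matrix A = [[25, 14, 0], [-42, -24, 0], [12, 8, -1]].
det(A - λI) = 0 gives eigenvalues λ = -3, 4, -1.
For λ=-3: eigenvector (1,-2,2).
For λ=4: eigenvector (2,-3,0).
For λ=-1: eigenvector (0,0,1).
General solution: K_1e^(-3t)(1,-2,2) + K_2e^(4t)(2,-3,0) + K_3e^(-t)(0,0,1).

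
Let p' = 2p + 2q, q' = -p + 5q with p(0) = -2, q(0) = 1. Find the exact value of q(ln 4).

832

A = [[2,2],[-1,5]]; eigenvalues λ = 4, 3.
Eigenvectors: (-1,-1) for λ=4, (-2,-1) for λ=3.
From the initial condition, c_1 = -4, c_2 = 3.
q(ln 4) = (-4)(4^4)(-1) + (3)(4^3)(-1) = 832.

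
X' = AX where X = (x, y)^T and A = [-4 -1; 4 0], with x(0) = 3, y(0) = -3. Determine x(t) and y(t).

Coefficient matrix A = [[-4, -1], [4, 0]].
Characteristic polynomial det(A - λI) = λ^2 + 4λ + 4 = 0.
Single eigenvalue λ = -2 with algebraic multiplicity 2.
Eigenvector v = (-1,2); generalized eigenvector w with (A-λI)w=v is (-1,3).
General solution: e^(-2t)[c_1·v + c_2·(t·v + w)].
Applying x(0)=3, y(0)=-3 gives c_1=-6, c_2=3.

x(t) = -3te^(-2t) + 3e^(-2t), y(t) = 6te^(-2t) - 3e^(-2t)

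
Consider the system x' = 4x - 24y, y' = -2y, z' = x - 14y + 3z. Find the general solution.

Coefficient matrix A = [[4, -24, 0], [0, -2, 0], [1, -14, 3]].
det(A - λI) = 0 gives eigenvalues λ = 4, -2, 3.
For λ=4: eigenvector (1,0,1).
For λ=-2: eigenvector (4,1,2).
For λ=3: eigenvector (0,0,1).
General solution: C_1e^(4t)(1,0,1) + C_2e^(-2t)(4,1,2) + C_3e^(3t)(0,0,1).

x(t) = C_1e^(4t) + 4C_2e^(-2t), y(t) = C_2e^(-2t), z(t) = C_1e^(4t) + 2C_2e^(-2t) + C_3e^(3t)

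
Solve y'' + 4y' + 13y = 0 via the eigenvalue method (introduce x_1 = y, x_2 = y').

y(t) = C_1e^(-2t)cos(3t) + C_2e^(-2t)sin(3t)

Let x_1 = y, x_2 = y'. Then x_1' = x_2 and x_2' = -13x_1 - 4x_2.
A = [[0,1],[-13,-4]]; det(A-λI) = λ^2 + 4λ + 13.
Eigenvalues λ = -2 ± 3i.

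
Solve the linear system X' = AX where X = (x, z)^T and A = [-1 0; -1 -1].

Coefficient matrix A = [[-1, 0], [-1, -1]].
Characteristic polynomial det(A - λI) = λ^2 + 2λ + 1 = 0.
Single eigenvalue λ = -1 with algebraic multiplicity 2.
Eigenvector v = (0,1); generalized eigenvector w with (A-λI)w=v is (-1,0).
General solution: e^(-t)[c_1·v + c_2·(t·v + w)].

x(t) = -c_2e^(-t), z(t) = c_1e^(-t) + c_2te^(-t)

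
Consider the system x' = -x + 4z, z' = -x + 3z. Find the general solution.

Coefficient matrix A = [[-1, 4], [-1, 3]].
Characteristic polynomial det(A - λI) = λ^2 - 2λ + 1 = 0.
Single eigenvalue λ = 1 with algebraic multiplicity 2.
Eigenvector v = (2,1); generalized eigenvector w with (A-λI)w=v is (1,1).
General solution: e^(t)[K_1·v + K_2·(t·v + w)].

x(t) = 2K_1e^(t) + 2K_2te^(t) + K_2e^(t), z(t) = K_1e^(t) + K_2te^(t) + K_2e^(t)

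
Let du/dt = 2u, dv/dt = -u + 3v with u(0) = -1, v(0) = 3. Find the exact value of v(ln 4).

A = [[2,0],[-1,3]]; eigenvalues λ = 3, 2.
Eigenvectors: (0,1) for λ=3, (-1,-1) for λ=2.
From the initial condition, c_1 = 4, c_2 = 1.
v(ln 4) = (4)(4^3)(1) + (1)(4^2)(-1) = 240.

240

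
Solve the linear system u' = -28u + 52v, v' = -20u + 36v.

Coefficient matrix A = [[-28, 52], [-20, 36]].
Characteristic polynomial det(A - λI) = λ^2 - 8λ + 32 = 0.
Eigenvalues λ = 4 ± 4i (complex conjugate pair).
For λ=4+4i: an eigenvector is (-2,-1) - i(3,2) = (-2 - 3i, -1 - 2i).
A real fundamental pair from Re and Im of e^((4+4i)t)v: X_1 = e^(4t)(cos(4t)·(-2,-1) + sin(4t)·(3,2)), X_2 = e^(4t)(sin(4t)·(-2,-1) - cos(4t)·(3,2)).
General solution: c_1X_1 + c_2X_2.

u(t) = 3c_1e^(4t)sin(4t) - 2c_1e^(4t)cos(4t) - 2c_2e^(4t)sin(4t) - 3c_2e^(4t)cos(4t), v(t) = 2c_1e^(4t)sin(4t) - c_1e^(4t)cos(4t) - c_2e^(4t)sin(4t) - 2c_2e^(4t)cos(4t)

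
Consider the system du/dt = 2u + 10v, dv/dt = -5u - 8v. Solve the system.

Coefficient matrix A = [[2, 10], [-5, -8]].
Characteristic polynomial det(A - λI) = λ^2 + 6λ + 34 = 0.
Eigenvalues λ = -3 ± 5i (complex conjugate pair).
For λ=-3+5i: an eigenvector is (-1,1) - i(1,0) = (-1 - i, 1).
A real fundamental pair from Re and Im of e^((-3+5i)t)v: X_1 = e^(-3t)(cos(5t)·(-1,1) + sin(5t)·(1,0)), X_2 = e^(-3t)(sin(5t)·(-1,1) - cos(5t)·(1,0)).
General solution: K_1X_1 + K_2X_2.

u(t) = K_1e^(-3t)sin(5t) - K_1e^(-3t)cos(5t) - K_2e^(-3t)sin(5t) - K_2e^(-3t)cos(5t), v(t) = K_1e^(-3t)cos(5t) + K_2e^(-3t)sin(5t)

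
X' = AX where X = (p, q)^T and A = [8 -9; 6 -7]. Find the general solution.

p(t) = -3C_1e^(2t) - C_2e^(-t), q(t) = -2C_1e^(2t) - C_2e^(-t)

Coefficient matrix A = [[8, -9], [6, -7]].
Characteristic polynomial det(A - λI) = λ^2 - λ - 2 = 0.
Eigenvalues λ = 2, -1.
For λ=2: (A-λI) row 1 is [6, -9], so an eigenvector is (-3, -2).
For λ=-1: (A-λI) row 1 is [9, -9], so an eigenvector is (-1, -1).
General solution: C_1e^(2t)(-3,-2) + C_2e^(-t)(-1,-1).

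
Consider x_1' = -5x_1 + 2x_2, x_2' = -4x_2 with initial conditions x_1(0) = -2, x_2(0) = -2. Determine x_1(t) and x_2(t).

Coefficient matrix A = [[-5, 2], [0, -4]].
Characteristic polynomial det(A - λI) = λ^2 + 9λ + 20 = 0.
Eigenvalues λ = -4, -5.
For λ=-4: (A-λI) row 1 is [-1, 2], so an eigenvector is (-2, -1).
For λ=-5: (A-λI) row 1 is [0, 2], so an eigenvector is (-1, 0).
General solution: C_1e^(-4t)(-2,-1) + C_2e^(-5t)(-1,0).
Applying x_1(0)=-2, x_2(0)=-2 gives C_1=2, C_2=-2.

x_1(t) = -4e^(-4t) + 2e^(-5t), x_2(t) = -2e^(-4t)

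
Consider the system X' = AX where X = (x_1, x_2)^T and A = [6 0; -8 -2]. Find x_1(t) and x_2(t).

x_1(t) = c_2e^(6t), x_2(t) = -c_1e^(-2t) - c_2e^(6t)

Coefficient matrix A = [[6, 0], [-8, -2]].
Characteristic polynomial det(A - λI) = λ^2 - 4λ - 12 = 0.
Eigenvalues λ = -2, 6.
For λ=-2: (A-λI) row 1 is [8, 0], so an eigenvector is (0, -1).
For λ=6: (A-λI) row 2 is [-8, -8], so an eigenvector is (1, -1).
General solution: c_1e^(-2t)(0,-1) + c_2e^(6t)(1,-1).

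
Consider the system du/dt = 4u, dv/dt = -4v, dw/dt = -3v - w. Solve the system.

u(t) = K_2e^(4t), v(t) = K_1e^(-4t), w(t) = K_1e^(-4t) + K_3e^(-t)

Coefficient matrix A = [[4, 0, 0], [0, -4, 0], [0, -3, -1]].
det(A - λI) = 0 gives eigenvalues λ = -4, 4, -1.
For λ=-4: eigenvector (0,1,1).
For λ=4: eigenvector (1,0,0).
For λ=-1: eigenvector (0,0,1).
General solution: K_1e^(-4t)(0,1,1) + K_2e^(4t)(1,0,0) + K_3e^(-t)(0,0,1).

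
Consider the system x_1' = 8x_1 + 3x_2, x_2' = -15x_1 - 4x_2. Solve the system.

x_1(t) = -c_1e^(2t)cos(3t) - c_2e^(2t)sin(3t), x_2(t) = c_1e^(2t)sin(3t) + 2c_1e^(2t)cos(3t) + 2c_2e^(2t)sin(3t) - c_2e^(2t)cos(3t)

Coefficient matrix A = [[8, 3], [-15, -4]].
Characteristic polynomial det(A - λI) = λ^2 - 4λ + 13 = 0.
Eigenvalues λ = 2 ± 3i (complex conjugate pair).
For λ=2+3i: an eigenvector is (-1,2) - i(0,1) = (-1, 2 - i).
A real fundamental pair from Re and Im of e^((2+3i)t)v: X_1 = e^(2t)(cos(3t)·(-1,2) + sin(3t)·(0,1)), X_2 = e^(2t)(sin(3t)·(-1,2) - cos(3t)·(0,1)).
General solution: c_1X_1 + c_2X_2.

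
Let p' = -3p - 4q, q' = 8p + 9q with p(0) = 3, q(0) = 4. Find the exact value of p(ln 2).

A = [[-3,-4],[8,9]]; eigenvalues λ = 1, 5.
Eigenvectors: (-1,1) for λ=1, (-1,2) for λ=5.
From the initial condition, c_1 = -10, c_2 = 7.
p(ln 2) = (-10)(2^1)(-1) + (7)(2^5)(-1) = -204.

-204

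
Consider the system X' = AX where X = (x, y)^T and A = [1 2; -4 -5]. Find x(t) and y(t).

x(t) = K_1e^(-t) - K_2e^(-3t), y(t) = -K_1e^(-t) + 2K_2e^(-3t)

Coefficient matrix A = [[1, 2], [-4, -5]].
Characteristic polynomial det(A - λI) = λ^2 + 4λ + 3 = 0.
Eigenvalues λ = -1, -3.
For λ=-1: (A-λI) row 1 is [2, 2], so an eigenvector is (1, -1).
For λ=-3: (A-λI) row 1 is [4, 2], so an eigenvector is (-1, 2).
General solution: K_1e^(-t)(1,-1) + K_2e^(-3t)(-1,2).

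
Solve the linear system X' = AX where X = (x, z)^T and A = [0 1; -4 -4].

x(t) = K_1e^(-2t) + K_2te^(-2t), z(t) = -2K_1e^(-2t) - 2K_2te^(-2t) + K_2e^(-2t)

Coefficient matrix A = [[0, 1], [-4, -4]].
Characteristic polynomial det(A - λI) = λ^2 + 4λ + 4 = 0.
Single eigenvalue λ = -2 with algebraic multiplicity 2.
Eigenvector v = (1,-2); generalized eigenvector w with (A-λI)w=v is (0,1).
General solution: e^(-2t)[K_1·v + K_2·(t·v + w)].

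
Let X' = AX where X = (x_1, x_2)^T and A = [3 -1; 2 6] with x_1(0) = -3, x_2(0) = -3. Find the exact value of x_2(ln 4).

-9984

A = [[3,-1],[2,6]]; eigenvalues λ = 4, 5.
Eigenvectors: (1,-1) for λ=4, (1,-2) for λ=5.
From the initial condition, c_1 = -9, c_2 = 6.
x_2(ln 4) = (-9)(4^4)(-1) + (6)(4^5)(-2) = -9984.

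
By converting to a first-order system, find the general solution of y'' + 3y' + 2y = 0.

y(t) = C_1e^(-t) + C_2e^(-2t)

Let x_1 = y, x_2 = y'. Then x_1' = x_2 and x_2' = -2x_1 - 3x_2.
A = [[0,1],[-2,-3]]; det(A-λI) = λ^2 + 3λ + 2.
Eigenvalues λ = -1, -2 with eigenvectors (1,-1), (1,-2).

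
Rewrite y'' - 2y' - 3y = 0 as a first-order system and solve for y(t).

Let x_1 = y, x_2 = y'. Then x_1' = x_2 and x_2' = 3x_1 + 2x_2.
A = [[0,1],[3,2]]; det(A-λI) = λ^2 - 2λ - 3.
Eigenvalues λ = -1, 3 with eigenvectors (1,-1), (1,3).

y(t) = C_1e^(-t) + C_2e^(3t)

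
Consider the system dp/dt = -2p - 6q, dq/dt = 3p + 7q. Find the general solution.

Coefficient matrix A = [[-2, -6], [3, 7]].
Characteristic polynomial det(A - λI) = λ^2 - 5λ + 4 = 0.
Eigenvalues λ = 4, 1.
For λ=4: (A-λI) row 1 is [-6, -6], so an eigenvector is (1, -1).
For λ=1: (A-λI) row 1 is [-3, -6], so an eigenvector is (2, -1).
General solution: K_1e^(4t)(1,-1) + K_2e^(t)(2,-1).

p(t) = K_1e^(4t) + 2K_2e^(t), q(t) = -K_1e^(4t) - K_2e^(t)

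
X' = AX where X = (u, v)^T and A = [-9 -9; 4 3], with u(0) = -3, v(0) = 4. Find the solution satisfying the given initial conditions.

Coefficient matrix A = [[-9, -9], [4, 3]].
Characteristic polynomial det(A - λI) = λ^2 + 6λ + 9 = 0.
Single eigenvalue λ = -3 with algebraic multiplicity 2.
Eigenvector v = (3,-2); generalized eigenvector w with (A-λI)w=v is (1,-1).
General solution: e^(-3t)[K_1·v + K_2·(t·v + w)].
Applying u(0)=-3, v(0)=4 gives K_1=1, K_2=-6.

u(t) = -18te^(-3t) - 3e^(-3t), v(t) = 12te^(-3t) + 4e^(-3t)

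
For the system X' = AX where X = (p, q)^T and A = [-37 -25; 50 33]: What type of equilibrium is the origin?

A = [[-37,-25],[50,33]]; det(A-λI) = λ^2 + 4λ + 29.
λ = -2 ± 5i: negative real part.

stable spiral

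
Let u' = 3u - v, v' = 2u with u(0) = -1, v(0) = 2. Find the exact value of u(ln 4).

-52

A = [[3,-1],[2,0]]; eigenvalues λ = 1, 2.
Eigenvectors: (1,2) for λ=1, (1,1) for λ=2.
From the initial condition, c_1 = 3, c_2 = -4.
u(ln 4) = (3)(4^1)(1) + (-4)(4^2)(1) = -52.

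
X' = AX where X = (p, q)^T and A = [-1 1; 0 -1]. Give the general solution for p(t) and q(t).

p(t) = -K_1e^(-t) - K_2te^(-t) + K_2e^(-t), q(t) = -K_2e^(-t)

Coefficient matrix A = [[-1, 1], [0, -1]].
Characteristic polynomial det(A - λI) = λ^2 + 2λ + 1 = 0.
Single eigenvalue λ = -1 with algebraic multiplicity 2.
Eigenvector v = (-1,0); generalized eigenvector w with (A-λI)w=v is (1,-1).
General solution: e^(-t)[K_1·v + K_2·(t·v + w)].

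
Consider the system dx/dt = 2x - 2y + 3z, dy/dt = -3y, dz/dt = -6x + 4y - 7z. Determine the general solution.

Coefficient matrix A = [[2, -2, 3], [0, -3, 0], [-6, 4, -7]].
det(A - λI) = 0 gives eigenvalues λ = -3, -4, -1.
For λ=-3: eigenvector (-2,1,4).
For λ=-4: eigenvector (1,0,-2).
For λ=-1: eigenvector (1,0,-1).
General solution: c_1e^(-3t)(-2,1,4) + c_2e^(-4t)(1,0,-2) + c_3e^(-t)(1,0,-1).

x(t) = -2c_1e^(-3t) + c_2e^(-4t) + c_3e^(-t), y(t) = c_1e^(-3t), z(t) = 4c_1e^(-3t) - 2c_2e^(-4t) - c_3e^(-t)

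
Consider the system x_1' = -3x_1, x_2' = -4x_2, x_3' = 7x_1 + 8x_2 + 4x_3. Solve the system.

x_1(t) = c_3e^(-3t), x_2(t) = c_2e^(-4t), x_3(t) = c_1e^(4t) - c_2e^(-4t) - c_3e^(-3t)

Coefficient matrix A = [[-3, 0, 0], [0, -4, 0], [7, 8, 4]].
det(A - λI) = 0 gives eigenvalues λ = 4, -4, -3.
For λ=4: eigenvector (0,0,1).
For λ=-4: eigenvector (0,1,-1).
For λ=-3: eigenvector (1,0,-1).
General solution: c_1e^(4t)(0,0,1) + c_2e^(-4t)(0,1,-1) + c_3e^(-3t)(1,0,-1).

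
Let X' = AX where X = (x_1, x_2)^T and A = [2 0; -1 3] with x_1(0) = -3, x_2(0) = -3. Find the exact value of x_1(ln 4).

-48

A = [[2,0],[-1,3]]; eigenvalues λ = 2, 3.
Eigenvectors: (1,1) for λ=2, (0,-1) for λ=3.
From the initial condition, c_1 = -3, c_2 = 0.
x_1(ln 4) = (-3)(4^2)(1) + (0)(4^3)(0) = -48.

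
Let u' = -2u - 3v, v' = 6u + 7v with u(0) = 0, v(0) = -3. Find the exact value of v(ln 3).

-477

A = [[-2,-3],[6,7]]; eigenvalues λ = 1, 4.
Eigenvectors: (1,-1) for λ=1, (1,-2) for λ=4.
From the initial condition, c_1 = -3, c_2 = 3.
v(ln 3) = (-3)(3^1)(-1) + (3)(3^4)(-2) = -477.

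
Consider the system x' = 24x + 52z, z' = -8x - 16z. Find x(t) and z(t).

x(t) = -2C_1e^(4t)sin(4t) - 3C_1e^(4t)cos(4t) - 3C_2e^(4t)sin(4t) + 2C_2e^(4t)cos(4t), z(t) = C_1e^(4t)sin(4t) + C_1e^(4t)cos(4t) + C_2e^(4t)sin(4t) - C_2e^(4t)cos(4t)

Coefficient matrix A = [[24, 52], [-8, -16]].
Characteristic polynomial det(A - λI) = λ^2 - 8λ + 32 = 0.
Eigenvalues λ = 4 ± 4i (complex conjugate pair).
For λ=4+4i: an eigenvector is (-3,1) - i(-2,1) = (-3 + 2i, 1 - i).
A real fundamental pair from Re and Im of e^((4+4i)t)v: X_1 = e^(4t)(cos(4t)·(-3,1) + sin(4t)·(-2,1)), X_2 = e^(4t)(sin(4t)·(-3,1) - cos(4t)·(-2,1)).
General solution: C_1X_1 + C_2X_2.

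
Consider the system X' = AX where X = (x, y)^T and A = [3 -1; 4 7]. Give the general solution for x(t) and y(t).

x(t) = -c_1e^(5t) - c_2te^(5t) + 2c_2e^(5t), y(t) = 2c_1e^(5t) + 2c_2te^(5t) - 3c_2e^(5t)

Coefficient matrix A = [[3, -1], [4, 7]].
Characteristic polynomial det(A - λI) = λ^2 - 10λ + 25 = 0.
Single eigenvalue λ = 5 with algebraic multiplicity 2.
Eigenvector v = (-1,2); generalized eigenvector w with (A-λI)w=v is (2,-3).
General solution: e^(5t)[c_1·v + c_2·(t·v + w)].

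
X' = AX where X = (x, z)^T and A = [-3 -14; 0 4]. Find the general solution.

x(t) = 2C_1e^(4t) + C_2e^(-3t), z(t) = -C_1e^(4t)

Coefficient matrix A = [[-3, -14], [0, 4]].
Characteristic polynomial det(A - λI) = λ^2 - λ - 12 = 0.
Eigenvalues λ = 4, -3.
For λ=4: (A-λI) row 1 is [-7, -14], so an eigenvector is (2, -1).
For λ=-3: (A-λI) row 1 is [0, -14], so an eigenvector is (1, 0).
General solution: C_1e^(4t)(2,-1) + C_2e^(-3t)(1,0).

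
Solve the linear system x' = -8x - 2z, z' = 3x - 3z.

x(t) = -2c_1e^(-5t) + c_2e^(-6t), z(t) = 3c_1e^(-5t) - c_2e^(-6t)

Coefficient matrix A = [[-8, -2], [3, -3]].
Characteristic polynomial det(A - λI) = λ^2 + 11λ + 30 = 0.
Eigenvalues λ = -5, -6.
For λ=-5: (A-λI) row 1 is [-3, -2], so an eigenvector is (-2, 3).
For λ=-6: (A-λI) row 1 is [-2, -2], so an eigenvector is (1, -1).
General solution: c_1e^(-5t)(-2,3) + c_2e^(-6t)(1,-1).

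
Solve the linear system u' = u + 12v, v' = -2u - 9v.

Coefficient matrix A = [[1, 12], [-2, -9]].
Characteristic polynomial det(A - λI) = λ^2 + 8λ + 15 = 0.
Eigenvalues λ = -3, -5.
For λ=-3: (A-λI) row 1 is [4, 12], so an eigenvector is (3, -1).
For λ=-5: (A-λI) row 1 is [6, 12], so an eigenvector is (2, -1).
General solution: c_1e^(-3t)(3,-1) + c_2e^(-5t)(2,-1).

u(t) = 3c_1e^(-3t) + 2c_2e^(-5t), v(t) = -c_1e^(-3t) - c_2e^(-5t)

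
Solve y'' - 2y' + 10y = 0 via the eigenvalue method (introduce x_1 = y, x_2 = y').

Let x_1 = y, x_2 = y'. Then x_1' = x_2 and x_2' = -10x_1 + 2x_2.
A = [[0,1],[-10,2]]; det(A-λI) = λ^2 - 2λ + 10.
Eigenvalues λ = 1 ± 3i.

y(t) = K_1e^(t)cos(3t) + K_2e^(t)sin(3t)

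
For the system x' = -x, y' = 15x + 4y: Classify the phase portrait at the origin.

saddle

A = [[-1,0],[15,4]]; det(A-λI) = λ^2 - 3λ - 4.
λ = 4, -1: opposite signs.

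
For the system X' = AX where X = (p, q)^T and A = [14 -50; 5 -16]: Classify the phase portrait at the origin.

A = [[14,-50],[5,-16]]; det(A-λI) = λ^2 + 2λ + 26.
λ = -1 ± 5i: negative real part.

stable spiral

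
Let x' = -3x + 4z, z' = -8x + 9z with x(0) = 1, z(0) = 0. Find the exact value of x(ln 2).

A = [[-3,4],[-8,9]]; eigenvalues λ = 1, 5.
Eigenvectors: (1,1) for λ=1, (-1,-2) for λ=5.
From the initial condition, c_1 = 2, c_2 = 1.
x(ln 2) = (2)(2^1)(1) + (1)(2^5)(-1) = -28.

-28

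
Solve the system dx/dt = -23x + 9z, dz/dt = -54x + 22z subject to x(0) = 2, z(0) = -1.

x(t) = -5e^(4t) + 7e^(-5t), z(t) = -15e^(4t) + 14e^(-5t)

Coefficient matrix A = [[-23, 9], [-54, 22]].
Characteristic polynomial det(A - λI) = λ^2 + λ - 20 = 0.
Eigenvalues λ = -5, 4.
For λ=-5: (A-λI) row 1 is [-18, 9], so an eigenvector is (-1, -2).
For λ=4: (A-λI) row 1 is [-27, 9], so an eigenvector is (1, 3).
General solution: c_1e^(-5t)(-1,-2) + c_2e^(4t)(1,3).
Applying x(0)=2, z(0)=-1 gives c_1=-7, c_2=-5.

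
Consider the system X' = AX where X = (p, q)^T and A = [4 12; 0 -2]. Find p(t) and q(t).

Coefficient matrix A = [[4, 12], [0, -2]].
Characteristic polynomial det(A - λI) = λ^2 - 2λ - 8 = 0.
Eigenvalues λ = -2, 4.
For λ=-2: (A-λI) row 1 is [6, 12], so an eigenvector is (-2, 1).
For λ=4: (A-λI) row 1 is [0, 12], so an eigenvector is (-1, 0).
General solution: C_1e^(-2t)(-2,1) + C_2e^(4t)(-1,0).

p(t) = -2C_1e^(-2t) - C_2e^(4t), q(t) = C_1e^(-2t)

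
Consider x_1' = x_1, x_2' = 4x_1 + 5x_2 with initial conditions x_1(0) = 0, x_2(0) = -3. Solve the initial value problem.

Coefficient matrix A = [[1, 0], [4, 5]].
Characteristic polynomial det(A - λI) = λ^2 - 6λ + 5 = 0.
Eigenvalues λ = 1, 5.
For λ=1: (A-λI) row 2 is [4, 4], so an eigenvector is (1, -1).
For λ=5: (A-λI) row 1 is [-4, 0], so an eigenvector is (0, 1).
General solution: K_1e^(t)(1,-1) + K_2e^(5t)(0,1).
Applying x_1(0)=0, x_2(0)=-3 gives K_1=0, K_2=-3.

x_1(t) = 0, x_2(t) = -3e^(5t)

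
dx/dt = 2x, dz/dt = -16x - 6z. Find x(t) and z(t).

x(t) = K_1e^(2t), z(t) = -2K_1e^(2t) + K_2e^(-6t)

Coefficient matrix A = [[2, 0], [-16, -6]].
Characteristic polynomial det(A - λI) = λ^2 + 4λ - 12 = 0.
Eigenvalues λ = 2, -6.
For λ=2: (A-λI) row 2 is [-16, -8], so an eigenvector is (1, -2).
For λ=-6: (A-λI) row 1 is [8, 0], so an eigenvector is (0, 1).
General solution: K_1e^(2t)(1,-2) + K_2e^(-6t)(0,1).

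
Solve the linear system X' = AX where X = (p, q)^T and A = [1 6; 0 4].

p(t) = -2C_1e^(4t) + C_2e^(t), q(t) = -C_1e^(4t)

Coefficient matrix A = [[1, 6], [0, 4]].
Characteristic polynomial det(A - λI) = λ^2 - 5λ + 4 = 0.
Eigenvalues λ = 4, 1.
For λ=4: (A-λI) row 1 is [-3, 6], so an eigenvector is (-2, -1).
For λ=1: (A-λI) row 1 is [0, 6], so an eigenvector is (1, 0).
General solution: C_1e^(4t)(-2,-1) + C_2e^(t)(1,0).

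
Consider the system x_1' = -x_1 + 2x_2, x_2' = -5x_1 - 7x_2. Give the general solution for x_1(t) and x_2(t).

x_1(t) = -K_1e^(-4t)sin(t) - K_1e^(-4t)cos(t) - K_2e^(-4t)sin(t) + K_2e^(-4t)cos(t), x_2(t) = 2K_1e^(-4t)sin(t) + K_1e^(-4t)cos(t) + K_2e^(-4t)sin(t) - 2K_2e^(-4t)cos(t)

Coefficient matrix A = [[-1, 2], [-5, -7]].
Characteristic polynomial det(A - λI) = λ^2 + 8λ + 17 = 0.
Eigenvalues λ = -4 ± i (complex conjugate pair).
For λ=-4+i: an eigenvector is (-1,1) - i(-1,2) = (-1 + i, 1 - 2i).
A real fundamental pair from Re and Im of e^((-4+i)t)v: X_1 = e^(-4t)(cos(t)·(-1,1) + sin(t)·(-1,2)), X_2 = e^(-4t)(sin(t)·(-1,1) - cos(t)·(-1,2)).
General solution: K_1X_1 + K_2X_2.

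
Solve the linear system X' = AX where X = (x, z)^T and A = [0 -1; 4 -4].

Coefficient matrix A = [[0, -1], [4, -4]].
Characteristic polynomial det(A - λI) = λ^2 + 4λ + 4 = 0.
Single eigenvalue λ = -2 with algebraic multiplicity 2.
Eigenvector v = (-1,-2); generalized eigenvector w with (A-λI)w=v is (0,1).
General solution: e^(-2t)[c_1·v + c_2·(t·v + w)].

x(t) = -c_1e^(-2t) - c_2te^(-2t), z(t) = -2c_1e^(-2t) - 2c_2te^(-2t) + c_2e^(-2t)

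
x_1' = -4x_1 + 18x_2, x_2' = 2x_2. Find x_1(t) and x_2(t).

x_1(t) = -3C_1e^(2t) + C_2e^(-4t), x_2(t) = -C_1e^(2t)

Coefficient matrix A = [[-4, 18], [0, 2]].
Characteristic polynomial det(A - λI) = λ^2 + 2λ - 8 = 0.
Eigenvalues λ = 2, -4.
For λ=2: (A-λI) row 1 is [-6, 18], so an eigenvector is (-3, -1).
For λ=-4: (A-λI) row 1 is [0, 18], so an eigenvector is (1, 0).
General solution: C_1e^(2t)(-3,-1) + C_2e^(-4t)(1,0).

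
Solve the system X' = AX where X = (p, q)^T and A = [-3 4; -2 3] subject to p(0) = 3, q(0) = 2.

Coefficient matrix A = [[-3, 4], [-2, 3]].
Characteristic polynomial det(A - λI) = λ^2 - 1 = 0.
Eigenvalues λ = -1, 1.
For λ=-1: (A-λI) row 1 is [-2, 4], so an eigenvector is (2, 1).
For λ=1: (A-λI) row 1 is [-4, 4], so an eigenvector is (1, 1).
General solution: c_1e^(-t)(2,1) + c_2e^(t)(1,1).
Applying p(0)=3, q(0)=2 gives c_1=1, c_2=1.

p(t) = e^(t) + 2e^(-t), q(t) = e^(t) + e^(-t)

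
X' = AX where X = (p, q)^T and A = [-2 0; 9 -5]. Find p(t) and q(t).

Coefficient matrix A = [[-2, 0], [9, -5]].
Characteristic polynomial det(A - λI) = λ^2 + 7λ + 10 = 0.
Eigenvalues λ = -2, -5.
For λ=-2: (A-λI) row 2 is [9, -3], so an eigenvector is (1, 3).
For λ=-5: (A-λI) row 1 is [3, 0], so an eigenvector is (0, -1).
General solution: K_1e^(-2t)(1,3) + K_2e^(-5t)(0,-1).

p(t) = K_1e^(-2t), q(t) = 3K_1e^(-2t) - K_2e^(-5t)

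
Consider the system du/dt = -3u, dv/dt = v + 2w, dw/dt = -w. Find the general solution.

u(t) = K_1e^(-3t), v(t) = K_2e^(t) - K_3e^(-t), w(t) = K_3e^(-t)

Coefficient matrix A = [[-3, 0, 0], [0, 1, 2], [0, 0, -1]].
det(A - λI) = 0 gives eigenvalues λ = -3, 1, -1.
For λ=-3: eigenvector (1,0,0).
For λ=1: eigenvector (0,1,0).
For λ=-1: eigenvector (0,-1,1).
General solution: K_1e^(-3t)(1,0,0) + K_2e^(t)(0,1,0) + K_3e^(-t)(0,-1,1).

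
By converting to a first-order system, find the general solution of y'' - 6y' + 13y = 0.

y(t) = c_1e^(3t)cos(2t) + c_2e^(3t)sin(2t)

Let x_1 = y, x_2 = y'. Then x_1' = x_2 and x_2' = -13x_1 + 6x_2.
A = [[0,1],[-13,6]]; det(A-λI) = λ^2 - 6λ + 13.
Eigenvalues λ = 3 ± 2i.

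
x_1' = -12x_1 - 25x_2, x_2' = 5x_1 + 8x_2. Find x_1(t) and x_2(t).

x_1(t) = c_1e^(-2t)sin(5t) + 2c_1e^(-2t)cos(5t) + 2c_2e^(-2t)sin(5t) - c_2e^(-2t)cos(5t), x_2(t) = -c_1e^(-2t)cos(5t) - c_2e^(-2t)sin(5t)

Coefficient matrix A = [[-12, -25], [5, 8]].
Characteristic polynomial det(A - λI) = λ^2 + 4λ + 29 = 0.
Eigenvalues λ = -2 ± 5i (complex conjugate pair).
For λ=-2+5i: an eigenvector is (2,-1) - i(1,0) = (2 - i, -1).
A real fundamental pair from Re and Im of e^((-2+5i)t)v: X_1 = e^(-2t)(cos(5t)·(2,-1) + sin(5t)·(1,0)), X_2 = e^(-2t)(sin(5t)·(2,-1) - cos(5t)·(1,0)).
General solution: c_1X_1 + c_2X_2.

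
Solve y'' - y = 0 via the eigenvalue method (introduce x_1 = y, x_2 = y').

y(t) = K_1e^(t) + K_2e^(-t)

Let x_1 = y, x_2 = y'. Then x_1' = x_2 and x_2' = x_1.
A = [[0,1],[1,0]]; det(A-λI) = λ^2 - 1.
Eigenvalues λ = 1, -1 with eigenvectors (1,1), (1,-1).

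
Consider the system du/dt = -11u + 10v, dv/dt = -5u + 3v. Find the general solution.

Coefficient matrix A = [[-11, 10], [-5, 3]].
Characteristic polynomial det(A - λI) = λ^2 + 8λ + 17 = 0.
Eigenvalues λ = -4 ± i (complex conjugate pair).
For λ=-4+i: an eigenvector is (-3,-2) - i(1,1) = (-3 - i, -2 - i).
A real fundamental pair from Re and Im of e^((-4+i)t)v: X_1 = e^(-4t)(cos(t)·(-3,-2) + sin(t)·(1,1)), X_2 = e^(-4t)(sin(t)·(-3,-2) - cos(t)·(1,1)).
General solution: K_1X_1 + K_2X_2.

u(t) = K_1e^(-4t)sin(t) - 3K_1e^(-4t)cos(t) - 3K_2e^(-4t)sin(t) - K_2e^(-4t)cos(t), v(t) = K_1e^(-4t)sin(t) - 2K_1e^(-4t)cos(t) - 2K_2e^(-4t)sin(t) - K_2e^(-4t)cos(t)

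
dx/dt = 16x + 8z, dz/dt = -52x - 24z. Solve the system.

x(t) = K_1e^(-4t)sin(4t) - K_1e^(-4t)cos(4t) - K_2e^(-4t)sin(4t) - K_2e^(-4t)cos(4t), z(t) = -2K_1e^(-4t)sin(4t) + 3K_1e^(-4t)cos(4t) + 3K_2e^(-4t)sin(4t) + 2K_2e^(-4t)cos(4t)

Coefficient matrix A = [[16, 8], [-52, -24]].
Characteristic polynomial det(A - λI) = λ^2 + 8λ + 32 = 0.
Eigenvalues λ = -4 ± 4i (complex conjugate pair).
For λ=-4+4i: an eigenvector is (-1,3) - i(1,-2) = (-1 - i, 3 + 2i).
A real fundamental pair from Re and Im of e^((-4+4i)t)v: X_1 = e^(-4t)(cos(4t)·(-1,3) + sin(4t)·(1,-2)), X_2 = e^(-4t)(sin(4t)·(-1,3) - cos(4t)·(1,-2)).
General solution: K_1X_1 + K_2X_2.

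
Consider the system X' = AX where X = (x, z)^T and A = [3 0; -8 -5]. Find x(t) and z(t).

x(t) = -K_1e^(3t), z(t) = K_1e^(3t) + K_2e^(-5t)

Coefficient matrix A = [[3, 0], [-8, -5]].
Characteristic polynomial det(A - λI) = λ^2 + 2λ - 15 = 0.
Eigenvalues λ = 3, -5.
For λ=3: (A-λI) row 2 is [-8, -8], so an eigenvector is (-1, 1).
For λ=-5: (A-λI) row 1 is [8, 0], so an eigenvector is (0, 1).
General solution: K_1e^(3t)(-1,1) + K_2e^(-5t)(0,1).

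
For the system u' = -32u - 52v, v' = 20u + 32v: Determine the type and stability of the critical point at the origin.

A = [[-32,-52],[20,32]]; det(A-λI) = λ^2 + 16.
λ = 0 ± 4i: zero real part.

center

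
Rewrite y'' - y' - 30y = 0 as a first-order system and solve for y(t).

Let x_1 = y, x_2 = y'. Then x_1' = x_2 and x_2' = 30x_1 + x_2.
A = [[0,1],[30,1]]; det(A-λI) = λ^2 - λ - 30.
Eigenvalues λ = 6, -5 with eigenvectors (1,6), (1,-5).

y(t) = c_1e^(6t) + c_2e^(-5t)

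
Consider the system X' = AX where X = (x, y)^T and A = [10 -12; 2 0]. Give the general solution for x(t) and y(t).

x(t) = 2K_1e^(4t) - 3K_2e^(6t), y(t) = K_1e^(4t) - K_2e^(6t)

Coefficient matrix A = [[10, -12], [2, 0]].
Characteristic polynomial det(A - λI) = λ^2 - 10λ + 24 = 0.
Eigenvalues λ = 4, 6.
For λ=4: (A-λI) row 1 is [6, -12], so an eigenvector is (2, 1).
For λ=6: (A-λI) row 1 is [4, -12], so an eigenvector is (-3, -1).
General solution: K_1e^(4t)(2,1) + K_2e^(6t)(-3,-1).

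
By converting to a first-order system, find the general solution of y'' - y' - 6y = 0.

y(t) = c_1e^(-2t) + c_2e^(3t)

Let x_1 = y, x_2 = y'. Then x_1' = x_2 and x_2' = 6x_1 + x_2.
A = [[0,1],[6,1]]; det(A-λI) = λ^2 - λ - 6.
Eigenvalues λ = -2, 3 with eigenvectors (1,-2), (1,3).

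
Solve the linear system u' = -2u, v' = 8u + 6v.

u(t) = C_1e^(-2t), v(t) = -C_1e^(-2t) - C_2e^(6t)

Coefficient matrix A = [[-2, 0], [8, 6]].
Characteristic polynomial det(A - λI) = λ^2 - 4λ - 12 = 0.
Eigenvalues λ = -2, 6.
For λ=-2: (A-λI) row 2 is [8, 8], so an eigenvector is (1, -1).
For λ=6: (A-λI) row 1 is [-8, 0], so an eigenvector is (0, -1).
General solution: C_1e^(-2t)(1,-1) + C_2e^(6t)(0,-1).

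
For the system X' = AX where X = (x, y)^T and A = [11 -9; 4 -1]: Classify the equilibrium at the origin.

A = [[11,-9],[4,-1]]; det(A-λI) = λ^2 - 10λ + 25.
repeated λ = 5 with a single eigenvector.

unstable improper node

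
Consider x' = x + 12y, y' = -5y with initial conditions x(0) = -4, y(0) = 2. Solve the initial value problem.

x(t) = -4e^(-5t), y(t) = 2e^(-5t)

Coefficient matrix A = [[1, 12], [0, -5]].
Characteristic polynomial det(A - λI) = λ^2 + 4λ - 5 = 0.
Eigenvalues λ = -5, 1.
For λ=-5: (A-λI) row 1 is [6, 12], so an eigenvector is (2, -1).
For λ=1: (A-λI) row 1 is [0, 12], so an eigenvector is (1, 0).
General solution: c_1e^(-5t)(2,-1) + c_2e^(t)(1,0).
Applying x(0)=-4, y(0)=2 gives c_1=-2, c_2=0.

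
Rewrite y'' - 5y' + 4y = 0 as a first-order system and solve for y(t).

Let x_1 = y, x_2 = y'. Then x_1' = x_2 and x_2' = -4x_1 + 5x_2.
A = [[0,1],[-4,5]]; det(A-λI) = λ^2 - 5λ + 4.
Eigenvalues λ = 4, 1 with eigenvectors (1,4), (1,1).

y(t) = c_1e^(4t) + c_2e^(t)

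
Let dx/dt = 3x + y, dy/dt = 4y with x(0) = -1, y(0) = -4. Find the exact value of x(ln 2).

A = [[3,1],[0,4]]; eigenvalues λ = 4, 3.
Eigenvectors: (1,1) for λ=4, (-1,0) for λ=3.
From the initial condition, c_1 = -4, c_2 = -3.
x(ln 2) = (-4)(2^4)(1) + (-3)(2^3)(-1) = -40.

-40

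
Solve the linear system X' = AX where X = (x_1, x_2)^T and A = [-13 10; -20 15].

x_1(t) = 2K_1e^(t)sin(2t) - K_1e^(t)cos(2t) - K_2e^(t)sin(2t) - 2K_2e^(t)cos(2t), x_2(t) = 3K_1e^(t)sin(2t) - K_1e^(t)cos(2t) - K_2e^(t)sin(2t) - 3K_2e^(t)cos(2t)

Coefficient matrix A = [[-13, 10], [-20, 15]].
Characteristic polynomial det(A - λI) = λ^2 - 2λ + 5 = 0.
Eigenvalues λ = 1 ± 2i (complex conjugate pair).
For λ=1+2i: an eigenvector is (-1,-1) - i(2,3) = (-1 - 2i, -1 - 3i).
A real fundamental pair from Re and Im of e^((1+2i)t)v: X_1 = e^(t)(cos(2t)·(-1,-1) + sin(2t)·(2,3)), X_2 = e^(t)(sin(2t)·(-1,-1) - cos(2t)·(2,3)).
General solution: K_1X_1 + K_2X_2.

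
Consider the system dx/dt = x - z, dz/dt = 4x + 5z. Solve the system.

Coefficient matrix A = [[1, -1], [4, 5]].
Characteristic polynomial det(A - λI) = λ^2 - 6λ + 9 = 0.
Single eigenvalue λ = 3 with algebraic multiplicity 2.
Eigenvector v = (-1,2); generalized eigenvector w with (A-λI)w=v is (2,-3).
General solution: e^(3t)[C_1·v + C_2·(t·v + w)].

x(t) = -C_1e^(3t) - C_2te^(3t) + 2C_2e^(3t), z(t) = 2C_1e^(3t) + 2C_2te^(3t) - 3C_2e^(3t)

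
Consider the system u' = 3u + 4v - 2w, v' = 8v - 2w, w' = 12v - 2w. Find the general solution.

Coefficient matrix A = [[3, 4, -2], [0, 8, -2], [0, 12, -2]].
det(A - λI) = 0 gives eigenvalues λ = 4, 3, 2.
For λ=4: eigenvector (0,1,2).
For λ=3: eigenvector (1,0,0).
For λ=2: eigenvector (2,1,3).
General solution: C_1e^(4t)(0,1,2) + C_2e^(3t)(1,0,0) + C_3e^(2t)(2,1,3).

u(t) = C_2e^(3t) + 2C_3e^(2t), v(t) = C_1e^(4t) + C_3e^(2t), w(t) = 2C_1e^(4t) + 3C_3e^(2t)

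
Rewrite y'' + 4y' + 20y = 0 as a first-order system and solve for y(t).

y(t) = c_1e^(-2t)cos(4t) + c_2e^(-2t)sin(4t)

Let x_1 = y, x_2 = y'. Then x_1' = x_2 and x_2' = -20x_1 - 4x_2.
A = [[0,1],[-20,-4]]; det(A-λI) = λ^2 + 4λ + 20.
Eigenvalues λ = -2 ± 4i.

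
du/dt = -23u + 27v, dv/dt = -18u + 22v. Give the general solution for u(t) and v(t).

u(t) = -C_1e^(4t) - 3C_2e^(-5t), v(t) = -C_1e^(4t) - 2C_2e^(-5t)

Coefficient matrix A = [[-23, 27], [-18, 22]].
Characteristic polynomial det(A - λI) = λ^2 + λ - 20 = 0.
Eigenvalues λ = 4, -5.
For λ=4: (A-λI) row 1 is [-27, 27], so an eigenvector is (-1, -1).
For λ=-5: (A-λI) row 1 is [-18, 27], so an eigenvector is (-3, -2).
General solution: C_1e^(4t)(-1,-1) + C_2e^(-5t)(-3,-2).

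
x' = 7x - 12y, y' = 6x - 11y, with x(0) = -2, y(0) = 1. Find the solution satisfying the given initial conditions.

Coefficient matrix A = [[7, -12], [6, -11]].
Characteristic polynomial det(A - λI) = λ^2 + 4λ - 5 = 0.
Eigenvalues λ = -5, 1.
For λ=-5: (A-λI) row 1 is [12, -12], so an eigenvector is (-1, -1).
For λ=1: (A-λI) row 1 is [6, -12], so an eigenvector is (-2, -1).
General solution: C_1e^(-5t)(-1,-1) + C_2e^(t)(-2,-1).
Applying x(0)=-2, y(0)=1 gives C_1=-4, C_2=3.

x(t) = -6e^(t) + 4e^(-5t), y(t) = -3e^(t) + 4e^(-5t)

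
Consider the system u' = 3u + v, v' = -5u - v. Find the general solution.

u(t) = c_1e^(t)cos(t) + c_2e^(t)sin(t), v(t) = -c_1e^(t)sin(t) - 2c_1e^(t)cos(t) - 2c_2e^(t)sin(t) + c_2e^(t)cos(t)

Coefficient matrix A = [[3, 1], [-5, -1]].
Characteristic polynomial det(A - λI) = λ^2 - 2λ + 2 = 0.
Eigenvalues λ = 1 ± i (complex conjugate pair).
For λ=1+i: an eigenvector is (1,-2) - i(0,-1) = (1, -2 + i).
A real fundamental pair from Re and Im of e^((1+i)t)v: X_1 = e^(t)(cos(t)·(1,-2) + sin(t)·(0,-1)), X_2 = e^(t)(sin(t)·(1,-2) - cos(t)·(0,-1)).
General solution: c_1X_1 + c_2X_2.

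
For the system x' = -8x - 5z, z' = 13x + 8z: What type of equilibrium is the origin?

A = [[-8,-5],[13,8]]; det(A-λI) = λ^2 + 1.
λ = 0 ± i: zero real part.

center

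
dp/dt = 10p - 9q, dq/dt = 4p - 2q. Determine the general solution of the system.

p(t) = -3C_1e^(4t) - 3C_2te^(4t) + C_2e^(4t), q(t) = -2C_1e^(4t) - 2C_2te^(4t) + C_2e^(4t)

Coefficient matrix A = [[10, -9], [4, -2]].
Characteristic polynomial det(A - λI) = λ^2 - 8λ + 16 = 0.
Single eigenvalue λ = 4 with algebraic multiplicity 2.
Eigenvector v = (-3,-2); generalized eigenvector w with (A-λI)w=v is (1,1).
General solution: e^(4t)[C_1·v + C_2·(t·v + w)].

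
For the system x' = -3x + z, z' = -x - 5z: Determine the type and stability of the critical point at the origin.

stable improper node

A = [[-3,1],[-1,-5]]; det(A-λI) = λ^2 + 8λ + 16.
repeated λ = -4 with a single eigenvector.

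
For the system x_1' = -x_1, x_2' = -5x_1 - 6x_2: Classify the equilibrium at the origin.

A = [[-1,0],[-5,-6]]; det(A-λI) = λ^2 + 7λ + 6.
λ = -6, -1: both negative.

stable node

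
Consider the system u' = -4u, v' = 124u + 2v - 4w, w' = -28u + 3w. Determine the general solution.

u(t) = C_1e^(-4t), v(t) = -18C_1e^(-4t) + C_2e^(2t) - 4C_3e^(3t), w(t) = 4C_1e^(-4t) + C_3e^(3t)

Coefficient matrix A = [[-4, 0, 0], [124, 2, -4], [-28, 0, 3]].
det(A - λI) = 0 gives eigenvalues λ = -4, 2, 3.
For λ=-4: eigenvector (1,-18,4).
For λ=2: eigenvector (0,1,0).
For λ=3: eigenvector (0,-4,1).
General solution: C_1e^(-4t)(1,-18,4) + C_2e^(2t)(0,1,0) + C_3e^(3t)(0,-4,1).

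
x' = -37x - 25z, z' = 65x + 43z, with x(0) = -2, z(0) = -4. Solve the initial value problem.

Coefficient matrix A = [[-37, -25], [65, 43]].
Characteristic polynomial det(A - λI) = λ^2 - 6λ + 34 = 0.
Eigenvalues λ = 3 ± 5i (complex conjugate pair).
For λ=3+5i: an eigenvector is (-1,2) - i(-2,3) = (-1 + 2i, 2 - 3i).
A real fundamental pair from Re and Im of e^((3+5i)t)v: X_1 = e^(3t)(cos(5t)·(-1,2) + sin(5t)·(-2,3)), X_2 = e^(3t)(sin(5t)·(-1,2) - cos(5t)·(-2,3)).
General solution: c_1X_1 + c_2X_2.
Applying x(0)=-2, z(0)=-4 gives c_1=-14, c_2=-8.

x(t) = 36e^(3t)sin(5t) - 2e^(3t)cos(5t), z(t) = -58e^(3t)sin(5t) - 4e^(3t)cos(5t)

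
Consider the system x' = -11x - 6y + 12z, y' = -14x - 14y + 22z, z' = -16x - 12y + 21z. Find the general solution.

x(t) = K_1e^(t) + 2K_2e^(-2t), y(t) = 2K_1e^(t) + 5K_2e^(-2t) + 2K_3e^(-3t), z(t) = 2K_1e^(t) + 4K_2e^(-2t) + K_3e^(-3t)

Coefficient matrix A = [[-11, -6, 12], [-14, -14, 22], [-16, -12, 21]].
det(A - λI) = 0 gives eigenvalues λ = 1, -2, -3.
For λ=1: eigenvector (1,2,2).
For λ=-2: eigenvector (2,5,4).
For λ=-3: eigenvector (0,2,1).
General solution: K_1e^(t)(1,2,2) + K_2e^(-2t)(2,5,4) + K_3e^(-3t)(0,2,1).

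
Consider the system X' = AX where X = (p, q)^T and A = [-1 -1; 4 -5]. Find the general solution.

p(t) = -K_1e^(-3t) - K_2te^(-3t), q(t) = -2K_1e^(-3t) - 2K_2te^(-3t) + K_2e^(-3t)

Coefficient matrix A = [[-1, -1], [4, -5]].
Characteristic polynomial det(A - λI) = λ^2 + 6λ + 9 = 0.
Single eigenvalue λ = -3 with algebraic multiplicity 2.
Eigenvector v = (-1,-2); generalized eigenvector w with (A-λI)w=v is (0,1).
General solution: e^(-3t)[K_1·v + K_2·(t·v + w)].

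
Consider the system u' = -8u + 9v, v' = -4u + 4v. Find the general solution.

u(t) = 3K_1e^(-2t) + 3K_2te^(-2t) - 2K_2e^(-2t), v(t) = 2K_1e^(-2t) + 2K_2te^(-2t) - K_2e^(-2t)

Coefficient matrix A = [[-8, 9], [-4, 4]].
Characteristic polynomial det(A - λI) = λ^2 + 4λ + 4 = 0.
Single eigenvalue λ = -2 with algebraic multiplicity 2.
Eigenvector v = (3,2); generalized eigenvector w with (A-λI)w=v is (-2,-1).
General solution: e^(-2t)[K_1·v + K_2·(t·v + w)].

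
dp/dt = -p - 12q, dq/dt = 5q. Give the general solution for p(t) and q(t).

p(t) = -C_1e^(-t) + 2C_2e^(5t), q(t) = -C_2e^(5t)

Coefficient matrix A = [[-1, -12], [0, 5]].
Characteristic polynomial det(A - λI) = λ^2 - 4λ - 5 = 0.
Eigenvalues λ = -1, 5.
For λ=-1: (A-λI) row 1 is [0, -12], so an eigenvector is (-1, 0).
For λ=5: (A-λI) row 1 is [-6, -12], so an eigenvector is (2, -1).
General solution: C_1e^(-t)(-1,0) + C_2e^(5t)(2,-1).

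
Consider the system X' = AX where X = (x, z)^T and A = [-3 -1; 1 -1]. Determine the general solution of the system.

x(t) = -c_1e^(-2t) - c_2te^(-2t) + c_2e^(-2t), z(t) = c_1e^(-2t) + c_2te^(-2t)

Coefficient matrix A = [[-3, -1], [1, -1]].
Characteristic polynomial det(A - λI) = λ^2 + 4λ + 4 = 0.
Single eigenvalue λ = -2 with algebraic multiplicity 2.
Eigenvector v = (-1,1); generalized eigenvector w with (A-λI)w=v is (1,0).
General solution: e^(-2t)[c_1·v + c_2·(t·v + w)].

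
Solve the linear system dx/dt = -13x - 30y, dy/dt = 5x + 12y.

Coefficient matrix A = [[-13, -30], [5, 12]].
Characteristic polynomial det(A - λI) = λ^2 + λ - 6 = 0.
Eigenvalues λ = -3, 2.
For λ=-3: (A-λI) row 1 is [-10, -30], so an eigenvector is (3, -1).
For λ=2: (A-λI) row 1 is [-15, -30], so an eigenvector is (-2, 1).
General solution: c_1e^(-3t)(3,-1) + c_2e^(2t)(-2,1).

x(t) = 3c_1e^(-3t) - 2c_2e^(2t), y(t) = -c_1e^(-3t) + c_2e^(2t)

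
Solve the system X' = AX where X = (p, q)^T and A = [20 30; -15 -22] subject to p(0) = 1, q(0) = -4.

p(t) = -33e^(-t)sin(3t) + e^(-t)cos(3t), q(t) = 23e^(-t)sin(3t) - 4e^(-t)cos(3t)

Coefficient matrix A = [[20, 30], [-15, -22]].
Characteristic polynomial det(A - λI) = λ^2 + 2λ + 10 = 0.
Eigenvalues λ = -1 ± 3i (complex conjugate pair).
For λ=-1+3i: an eigenvector is (-1,1) - i(3,-2) = (-1 - 3i, 1 + 2i).
A real fundamental pair from Re and Im of e^((-1+3i)t)v: X_1 = e^(-t)(cos(3t)·(-1,1) + sin(3t)·(3,-2)), X_2 = e^(-t)(sin(3t)·(-1,1) - cos(3t)·(3,-2)).
General solution: K_1X_1 + K_2X_2.
Applying p(0)=1, q(0)=-4 gives K_1=-10, K_2=3.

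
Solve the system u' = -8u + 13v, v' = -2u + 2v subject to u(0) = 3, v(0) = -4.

u(t) = -67e^(-3t)sin(t) + 3e^(-3t)cos(t), v(t) = -26e^(-3t)sin(t) - 4e^(-3t)cos(t)

Coefficient matrix A = [[-8, 13], [-2, 2]].
Characteristic polynomial det(A - λI) = λ^2 + 6λ + 10 = 0.
Eigenvalues λ = -3 ± i (complex conjugate pair).
For λ=-3+i: an eigenvector is (2,1) - i(3,1) = (2 - 3i, 1 - i).
A real fundamental pair from Re and Im of e^((-3+i)t)v: X_1 = e^(-3t)(cos(t)·(2,1) + sin(t)·(3,1)), X_2 = e^(-3t)(sin(t)·(2,1) - cos(t)·(3,1)).
General solution: C_1X_1 + C_2X_2.
Applying u(0)=3, v(0)=-4 gives C_1=-15, C_2=-11.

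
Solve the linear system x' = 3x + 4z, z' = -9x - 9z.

Coefficient matrix A = [[3, 4], [-9, -9]].
Characteristic polynomial det(A - λI) = λ^2 + 6λ + 9 = 0.
Single eigenvalue λ = -3 with algebraic multiplicity 2.
Eigenvector v = (2,-3); generalized eigenvector w with (A-λI)w=v is (-1,2).
General solution: e^(-3t)[C_1·v + C_2·(t·v + w)].

x(t) = 2C_1e^(-3t) + 2C_2te^(-3t) - C_2e^(-3t), z(t) = -3C_1e^(-3t) - 3C_2te^(-3t) + 2C_2e^(-3t)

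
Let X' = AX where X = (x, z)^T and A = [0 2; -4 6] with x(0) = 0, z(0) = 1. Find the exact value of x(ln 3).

A = [[0,2],[-4,6]]; eigenvalues λ = 2, 4.
Eigenvectors: (1,1) for λ=2, (1,2) for λ=4.
From the initial condition, c_1 = -1, c_2 = 1.
x(ln 3) = (-1)(3^2)(1) + (1)(3^4)(1) = 72.

72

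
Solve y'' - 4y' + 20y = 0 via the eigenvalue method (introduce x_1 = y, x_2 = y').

Let x_1 = y, x_2 = y'. Then x_1' = x_2 and x_2' = -20x_1 + 4x_2.
A = [[0,1],[-20,4]]; det(A-λI) = λ^2 - 4λ + 20.
Eigenvalues λ = 2 ± 4i.

y(t) = c_1e^(2t)cos(4t) + c_2e^(2t)sin(4t)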